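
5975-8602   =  -2627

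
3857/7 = 551 = 551.00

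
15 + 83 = 98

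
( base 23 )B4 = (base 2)100000001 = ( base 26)9n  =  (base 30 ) 8h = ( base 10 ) 257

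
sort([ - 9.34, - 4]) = [ - 9.34, - 4 ]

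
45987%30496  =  15491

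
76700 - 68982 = 7718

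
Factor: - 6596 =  - 2^2*17^1 * 97^1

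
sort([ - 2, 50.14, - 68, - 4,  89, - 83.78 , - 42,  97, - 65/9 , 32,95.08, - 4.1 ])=[ - 83.78, -68,-42, - 65/9, - 4.1,-4 , - 2,32,50.14, 89,  95.08 , 97]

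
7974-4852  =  3122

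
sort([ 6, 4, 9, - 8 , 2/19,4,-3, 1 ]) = [ - 8,-3,2/19 , 1,4,  4 , 6,9]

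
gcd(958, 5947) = 1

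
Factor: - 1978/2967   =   -2^1*3^(  -  1) = - 2/3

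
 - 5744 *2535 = -14561040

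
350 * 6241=2184350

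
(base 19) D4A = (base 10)4779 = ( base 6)34043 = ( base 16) 12ab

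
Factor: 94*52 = 2^3*13^1  *  47^1 = 4888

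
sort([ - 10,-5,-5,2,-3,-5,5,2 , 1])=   [ - 10, -5, -5,  -  5 , - 3,1,2,2,5 ] 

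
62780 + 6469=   69249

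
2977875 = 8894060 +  - 5916185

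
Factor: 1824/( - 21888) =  - 1/12= -2^( - 2) *3^( - 1 )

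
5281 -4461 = 820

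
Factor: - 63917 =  - 7^1*23^1*397^1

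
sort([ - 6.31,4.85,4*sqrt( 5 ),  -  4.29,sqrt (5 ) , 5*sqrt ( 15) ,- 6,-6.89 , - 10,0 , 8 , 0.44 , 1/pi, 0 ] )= [ - 10,  -  6.89, - 6.31,-6,  -  4.29,0, 0, 1/pi, 0.44 , sqrt(5),  4.85, 8 , 4*sqrt(5), 5*sqrt( 15 )]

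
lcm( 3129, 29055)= 203385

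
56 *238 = 13328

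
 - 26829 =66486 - 93315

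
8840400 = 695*12720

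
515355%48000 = 35355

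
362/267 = 362/267 = 1.36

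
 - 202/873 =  - 202/873=- 0.23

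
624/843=208/281 = 0.74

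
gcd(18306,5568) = 6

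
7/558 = 7/558 = 0.01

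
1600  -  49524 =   -  47924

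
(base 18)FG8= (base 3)21001222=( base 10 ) 5156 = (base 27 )71Q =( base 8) 12044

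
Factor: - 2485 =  - 5^1*7^1 * 71^1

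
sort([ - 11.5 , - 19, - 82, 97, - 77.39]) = [ - 82, - 77.39 , - 19, - 11.5,97]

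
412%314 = 98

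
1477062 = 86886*17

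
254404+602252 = 856656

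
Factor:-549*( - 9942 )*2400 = 13099579200  =  2^6*3^4*5^2*61^1*1657^1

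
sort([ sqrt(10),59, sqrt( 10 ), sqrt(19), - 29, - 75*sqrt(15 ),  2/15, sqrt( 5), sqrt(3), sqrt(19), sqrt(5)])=[ - 75 * sqrt( 15), - 29,2/15, sqrt(3 ), sqrt( 5), sqrt( 5),  sqrt ( 10),sqrt(10 ),  sqrt(19),  sqrt (19 ) , 59]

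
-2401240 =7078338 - 9479578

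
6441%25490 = 6441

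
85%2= 1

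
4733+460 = 5193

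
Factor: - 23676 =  - 2^2*3^1*1973^1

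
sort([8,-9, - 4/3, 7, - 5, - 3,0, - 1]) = [ - 9, - 5, -3, - 4/3 , - 1,0,7, 8]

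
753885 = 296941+456944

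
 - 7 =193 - 200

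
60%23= 14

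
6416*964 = 6185024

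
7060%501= 46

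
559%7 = 6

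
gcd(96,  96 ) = 96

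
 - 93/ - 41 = 2+11/41=2.27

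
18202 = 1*18202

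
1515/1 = 1515 = 1515.00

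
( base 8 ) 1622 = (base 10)914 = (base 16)392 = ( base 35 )q4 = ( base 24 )1E2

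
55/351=55/351 = 0.16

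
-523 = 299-822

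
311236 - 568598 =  - 257362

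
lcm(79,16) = 1264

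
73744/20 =3687 + 1/5 = 3687.20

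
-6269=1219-7488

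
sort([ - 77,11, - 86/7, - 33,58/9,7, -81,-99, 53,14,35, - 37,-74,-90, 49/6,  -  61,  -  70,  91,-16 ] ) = [ - 99, - 90, - 81, - 77, -74,- 70,- 61, -37,-33,-16, - 86/7, 58/9, 7,49/6, 11,14, 35,53,  91] 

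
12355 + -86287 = -73932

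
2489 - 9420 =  - 6931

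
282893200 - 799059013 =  - 516165813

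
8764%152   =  100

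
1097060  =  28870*38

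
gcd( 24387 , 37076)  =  1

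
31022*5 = 155110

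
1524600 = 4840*315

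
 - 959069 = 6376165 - 7335234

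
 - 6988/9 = - 6988/9 =-776.44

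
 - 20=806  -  826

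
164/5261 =164/5261 = 0.03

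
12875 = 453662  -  440787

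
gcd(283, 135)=1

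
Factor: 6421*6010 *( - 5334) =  - 2^2*3^1*5^1 * 7^1*127^1*601^1*6421^1= - 205840180140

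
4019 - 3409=610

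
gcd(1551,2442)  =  33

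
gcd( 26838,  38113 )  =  1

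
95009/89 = 1067 + 46/89=1067.52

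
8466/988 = 4233/494=8.57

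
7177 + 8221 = 15398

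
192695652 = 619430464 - 426734812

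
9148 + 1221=10369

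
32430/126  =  5405/21 = 257.38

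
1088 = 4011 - 2923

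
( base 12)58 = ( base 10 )68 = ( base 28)2c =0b1000100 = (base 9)75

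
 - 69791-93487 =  - 163278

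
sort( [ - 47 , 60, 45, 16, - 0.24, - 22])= [ - 47, - 22,-0.24, 16,45,  60 ]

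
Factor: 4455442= 2^1*79^1*163^1* 173^1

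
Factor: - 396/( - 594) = 2/3 = 2^1 * 3^( - 1)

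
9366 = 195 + 9171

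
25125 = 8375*3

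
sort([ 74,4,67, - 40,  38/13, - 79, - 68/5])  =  [ - 79,  -  40,  -  68/5, 38/13,4, 67,74]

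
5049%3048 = 2001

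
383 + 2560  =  2943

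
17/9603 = 17/9603 = 0.00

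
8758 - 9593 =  - 835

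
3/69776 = 3/69776= 0.00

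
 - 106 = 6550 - 6656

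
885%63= 3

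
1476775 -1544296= - 67521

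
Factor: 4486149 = 3^2 * 498461^1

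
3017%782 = 671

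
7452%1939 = 1635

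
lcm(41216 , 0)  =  0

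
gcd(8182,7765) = 1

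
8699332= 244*35653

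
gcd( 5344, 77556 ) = 4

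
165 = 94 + 71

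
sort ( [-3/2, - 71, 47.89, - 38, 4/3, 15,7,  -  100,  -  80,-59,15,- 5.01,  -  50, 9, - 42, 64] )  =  [ - 100,- 80,  -  71,- 59, - 50, - 42,-38,-5.01,-3/2,4/3,7, 9,15,15,  47.89,64]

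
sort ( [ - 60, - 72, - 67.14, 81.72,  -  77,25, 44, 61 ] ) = [-77 , - 72, - 67.14, - 60, 25,44, 61 , 81.72 ]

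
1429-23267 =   -  21838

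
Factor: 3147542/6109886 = 109^( - 1)*28027^( - 1)*1573771^1 = 1573771/3054943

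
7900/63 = 7900/63 = 125.40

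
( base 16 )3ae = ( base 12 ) 666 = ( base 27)17O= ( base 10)942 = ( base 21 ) 22I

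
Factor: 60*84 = 2^4*3^2*5^1*7^1 = 5040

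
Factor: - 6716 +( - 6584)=-2^2*5^2*  7^1*19^1= -13300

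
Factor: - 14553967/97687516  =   - 2^( - 2 )*83^1  *  175349^1*24421879^( - 1)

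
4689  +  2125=6814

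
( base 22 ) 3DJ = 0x6DD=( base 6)12045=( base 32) 1MT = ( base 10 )1757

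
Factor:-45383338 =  - 2^1 * 7^1*11^1*13^1*22669^1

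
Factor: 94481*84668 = 2^2*61^1*107^1*347^1*883^1 = 7999517308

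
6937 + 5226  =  12163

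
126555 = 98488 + 28067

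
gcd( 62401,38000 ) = 1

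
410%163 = 84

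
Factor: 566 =2^1*283^1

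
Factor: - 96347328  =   - 2^6*3^1*7^4*11^1*19^1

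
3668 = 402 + 3266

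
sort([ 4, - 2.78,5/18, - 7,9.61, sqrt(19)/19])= [ - 7, - 2.78,sqrt (19)/19,  5/18,4, 9.61 ]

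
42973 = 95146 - 52173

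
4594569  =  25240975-20646406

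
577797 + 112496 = 690293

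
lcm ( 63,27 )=189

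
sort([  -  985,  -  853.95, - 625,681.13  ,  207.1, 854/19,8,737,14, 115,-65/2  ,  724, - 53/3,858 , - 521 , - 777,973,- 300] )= [ -985,  -  853.95, - 777, - 625, - 521,  -  300, -65/2,  -  53/3, 8,14,854/19,115,207.1, 681.13,724 , 737,858,973] 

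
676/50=338/25 = 13.52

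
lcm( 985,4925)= 4925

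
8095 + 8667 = 16762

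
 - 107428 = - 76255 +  - 31173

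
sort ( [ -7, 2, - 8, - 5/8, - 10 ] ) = [- 10, -8, -7, - 5/8,2]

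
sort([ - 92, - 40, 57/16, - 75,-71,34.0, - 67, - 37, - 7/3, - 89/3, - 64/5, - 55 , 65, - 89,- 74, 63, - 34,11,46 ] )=[ - 92, - 89, - 75, - 74, - 71, - 67, - 55, - 40,-37, - 34,-89/3, - 64/5, - 7/3, 57/16, 11, 34.0, 46, 63, 65]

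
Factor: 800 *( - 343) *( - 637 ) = 174792800 = 2^5*5^2*7^5*13^1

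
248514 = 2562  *97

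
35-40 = -5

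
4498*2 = 8996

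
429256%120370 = 68146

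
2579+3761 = 6340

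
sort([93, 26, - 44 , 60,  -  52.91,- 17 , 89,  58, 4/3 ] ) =[ -52.91, - 44,-17 , 4/3, 26,58, 60,89,93] 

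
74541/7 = 74541/7 =10648.71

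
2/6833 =2/6833 = 0.00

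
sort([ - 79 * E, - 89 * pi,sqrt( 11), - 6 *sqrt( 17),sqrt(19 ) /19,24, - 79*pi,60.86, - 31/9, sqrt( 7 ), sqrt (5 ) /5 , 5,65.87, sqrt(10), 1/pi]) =[ - 89 *pi, - 79*pi, - 79* E , - 6*sqrt ( 17 ), -31/9, sqrt( 19)/19, 1/pi, sqrt ( 5 ) /5, sqrt( 7), sqrt( 10), sqrt( 11), 5,24,60.86,65.87]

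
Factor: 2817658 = 2^1 *1408829^1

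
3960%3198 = 762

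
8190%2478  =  756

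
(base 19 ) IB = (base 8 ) 541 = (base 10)353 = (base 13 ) 212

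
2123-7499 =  - 5376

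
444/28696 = 111/7174 =0.02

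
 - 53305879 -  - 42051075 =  - 11254804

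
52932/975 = 17644/325= 54.29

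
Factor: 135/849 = 3^2* 5^1*283^( - 1 )  =  45/283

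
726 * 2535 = 1840410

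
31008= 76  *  408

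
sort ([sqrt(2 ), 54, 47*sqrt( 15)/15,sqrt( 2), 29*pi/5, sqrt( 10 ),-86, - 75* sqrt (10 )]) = [ - 75*sqrt( 10 ),-86, sqrt( 2),sqrt( 2 ), sqrt( 10), 47*sqrt( 15 ) /15, 29*pi/5, 54]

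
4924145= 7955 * 619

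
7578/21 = 2526/7 = 360.86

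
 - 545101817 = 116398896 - 661500713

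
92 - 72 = 20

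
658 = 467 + 191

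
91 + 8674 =8765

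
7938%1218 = 630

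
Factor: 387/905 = 3^2*5^( - 1 )*43^1* 181^(-1) 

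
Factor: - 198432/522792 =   -  2^2*13^1 * 137^( - 1 ) = - 52/137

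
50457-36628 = 13829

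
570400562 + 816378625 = 1386779187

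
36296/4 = 9074 = 9074.00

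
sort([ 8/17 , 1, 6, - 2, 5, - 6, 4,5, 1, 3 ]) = [ -6 ,-2, 8/17, 1 , 1 , 3, 4, 5, 5, 6]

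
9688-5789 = 3899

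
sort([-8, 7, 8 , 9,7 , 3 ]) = [ - 8,3,7, 7, 8 , 9] 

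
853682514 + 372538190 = 1226220704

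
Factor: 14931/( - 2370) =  - 63/10 = -2^(  -  1)*3^2* 5^( - 1 ) * 7^1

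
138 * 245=33810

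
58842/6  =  9807=9807.00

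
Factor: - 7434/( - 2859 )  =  2^1*3^1*7^1*  59^1*953^ (  -  1) = 2478/953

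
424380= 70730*6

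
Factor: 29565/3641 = 3^4*5^1 * 11^(  -  1)*73^1*331^ (-1) 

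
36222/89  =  36222/89 = 406.99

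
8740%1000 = 740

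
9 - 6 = 3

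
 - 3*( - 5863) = 17589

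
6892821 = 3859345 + 3033476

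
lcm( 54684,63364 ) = 3991932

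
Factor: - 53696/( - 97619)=2^6 * 31^( -1 )*47^( - 1 )*67^(  -  1)*839^1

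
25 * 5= 125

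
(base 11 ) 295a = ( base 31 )3u3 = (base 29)4FH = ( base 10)3816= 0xEE8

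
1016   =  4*254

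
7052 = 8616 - 1564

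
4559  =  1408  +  3151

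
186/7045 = 186/7045 = 0.03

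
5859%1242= 891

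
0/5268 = 0=0.00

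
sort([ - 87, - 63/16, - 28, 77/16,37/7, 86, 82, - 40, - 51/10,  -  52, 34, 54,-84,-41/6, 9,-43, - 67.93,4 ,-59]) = [-87, - 84, - 67.93,-59, - 52, - 43, - 40, - 28, - 41/6,  -  51/10, - 63/16, 4, 77/16, 37/7,  9, 34, 54, 82,86]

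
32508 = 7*4644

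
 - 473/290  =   - 473/290 = -1.63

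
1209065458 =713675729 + 495389729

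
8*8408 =67264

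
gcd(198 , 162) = 18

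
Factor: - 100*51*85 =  - 433500= - 2^2*3^1 * 5^3*17^2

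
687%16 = 15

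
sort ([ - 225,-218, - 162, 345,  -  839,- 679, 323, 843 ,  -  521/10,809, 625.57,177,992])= [ - 839, - 679, - 225, - 218, - 162,-521/10 , 177, 323,  345, 625.57,809, 843, 992 ]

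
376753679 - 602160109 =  -225406430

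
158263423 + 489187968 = 647451391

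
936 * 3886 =3637296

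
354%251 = 103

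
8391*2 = 16782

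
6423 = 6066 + 357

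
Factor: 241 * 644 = 155204 = 2^2*7^1*23^1*241^1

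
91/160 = 91/160 = 0.57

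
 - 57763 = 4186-61949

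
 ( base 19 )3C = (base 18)3F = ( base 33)23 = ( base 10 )69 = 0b1000101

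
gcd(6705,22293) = 9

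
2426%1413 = 1013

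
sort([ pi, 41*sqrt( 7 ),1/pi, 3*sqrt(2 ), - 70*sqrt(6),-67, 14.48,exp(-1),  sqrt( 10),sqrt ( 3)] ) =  [ - 70*sqrt( 6),  -  67, 1/pi, exp( - 1), sqrt( 3), pi, sqrt( 10 ) , 3*sqrt( 2),14.48, 41*sqrt(7) ] 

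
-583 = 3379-3962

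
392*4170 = 1634640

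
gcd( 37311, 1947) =3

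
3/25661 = 3/25661=0.00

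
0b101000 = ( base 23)1H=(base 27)1d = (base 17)26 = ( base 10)40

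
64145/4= 16036 + 1/4 = 16036.25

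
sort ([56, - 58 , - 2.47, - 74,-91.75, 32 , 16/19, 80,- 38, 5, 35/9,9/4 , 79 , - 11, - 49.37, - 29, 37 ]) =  [ - 91.75, - 74, - 58, - 49.37,  -  38,- 29, - 11,-2.47,  16/19,9/4, 35/9, 5, 32, 37, 56, 79, 80]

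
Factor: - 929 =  -929^1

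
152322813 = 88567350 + 63755463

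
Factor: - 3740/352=  -  85/8=-2^(- 3)*5^1*17^1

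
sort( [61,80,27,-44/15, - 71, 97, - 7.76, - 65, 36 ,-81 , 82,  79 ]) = [ - 81, - 71 , - 65, - 7.76, - 44/15,27,36 , 61, 79, 80,  82,  97]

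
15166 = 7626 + 7540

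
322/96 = 161/48= 3.35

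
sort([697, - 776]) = [ - 776, 697]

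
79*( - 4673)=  - 369167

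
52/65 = 4/5 = 0.80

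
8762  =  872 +7890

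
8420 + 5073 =13493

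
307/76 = 307/76=4.04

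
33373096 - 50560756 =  - 17187660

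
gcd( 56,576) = 8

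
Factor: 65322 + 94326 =2^5*3^1*1663^1 = 159648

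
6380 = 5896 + 484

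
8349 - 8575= - 226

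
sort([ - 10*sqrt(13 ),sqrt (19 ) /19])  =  [ - 10*sqrt(13 )  ,  sqrt(19)/19] 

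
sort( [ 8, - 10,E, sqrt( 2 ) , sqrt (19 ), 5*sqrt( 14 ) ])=[- 10,  sqrt ( 2), E, sqrt( 19) , 8,5*sqrt ( 14 ) ]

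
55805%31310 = 24495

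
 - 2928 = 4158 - 7086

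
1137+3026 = 4163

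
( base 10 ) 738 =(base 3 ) 1000100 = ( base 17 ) 297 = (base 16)2E2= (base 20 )1GI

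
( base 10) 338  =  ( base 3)110112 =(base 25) DD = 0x152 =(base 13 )200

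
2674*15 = 40110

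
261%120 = 21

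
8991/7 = 8991/7  =  1284.43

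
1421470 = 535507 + 885963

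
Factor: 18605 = 5^1*61^2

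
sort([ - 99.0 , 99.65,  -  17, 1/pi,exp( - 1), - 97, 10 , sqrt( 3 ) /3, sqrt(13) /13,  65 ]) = [ - 99.0, - 97, - 17,  sqrt( 13 )/13,1/pi,  exp( - 1 ),sqrt(3)/3 , 10,65,99.65 ] 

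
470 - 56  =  414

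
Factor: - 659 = -659^1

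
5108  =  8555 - 3447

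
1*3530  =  3530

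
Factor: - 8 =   -  2^3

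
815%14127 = 815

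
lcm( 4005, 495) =44055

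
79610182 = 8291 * 9602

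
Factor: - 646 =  - 2^1*17^1*19^1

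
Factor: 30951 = 3^2*19^1*181^1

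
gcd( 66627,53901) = 9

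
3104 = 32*97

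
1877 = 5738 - 3861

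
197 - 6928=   -  6731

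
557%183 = 8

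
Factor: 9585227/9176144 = 2^( - 4)*23^1 * 47^1*8867^1*573509^(  -  1 )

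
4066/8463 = 4066/8463 = 0.48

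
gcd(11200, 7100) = 100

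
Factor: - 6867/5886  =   - 7/6 = - 2^(- 1) * 3^( - 1)*7^1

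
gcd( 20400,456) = 24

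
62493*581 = 36308433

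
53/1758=53/1758 = 0.03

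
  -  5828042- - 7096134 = 1268092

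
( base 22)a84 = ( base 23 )9b6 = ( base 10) 5020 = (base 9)6787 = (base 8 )11634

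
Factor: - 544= - 2^5*17^1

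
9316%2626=1438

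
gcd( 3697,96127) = 1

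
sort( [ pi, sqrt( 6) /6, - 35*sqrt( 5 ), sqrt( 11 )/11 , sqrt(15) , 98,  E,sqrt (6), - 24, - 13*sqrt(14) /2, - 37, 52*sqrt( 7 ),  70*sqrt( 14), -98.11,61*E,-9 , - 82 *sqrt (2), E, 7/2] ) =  [  -  82 * sqrt (2),- 98.11, - 35*sqrt (5), - 37,-13*sqrt(14)/2, - 24, - 9, sqrt (11 )/11 , sqrt(6)/6, sqrt( 6),  E,E , pi,7/2,  sqrt (15), 98,  52*sqrt(7),61*E, 70*sqrt( 14 )]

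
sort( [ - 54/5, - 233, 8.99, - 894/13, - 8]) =[ - 233, - 894/13, - 54/5, - 8, 8.99 ] 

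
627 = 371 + 256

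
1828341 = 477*3833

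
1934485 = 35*55271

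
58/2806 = 29/1403= 0.02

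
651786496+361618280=1013404776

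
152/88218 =76/44109=0.00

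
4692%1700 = 1292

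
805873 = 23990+781883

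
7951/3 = 2650+ 1/3=2650.33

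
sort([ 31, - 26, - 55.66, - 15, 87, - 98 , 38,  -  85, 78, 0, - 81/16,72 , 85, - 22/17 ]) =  [ - 98,-85, - 55.66, - 26, - 15, - 81/16,  -  22/17, 0, 31, 38, 72, 78, 85,87]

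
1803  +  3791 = 5594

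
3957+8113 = 12070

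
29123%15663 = 13460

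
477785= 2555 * 187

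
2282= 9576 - 7294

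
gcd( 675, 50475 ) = 75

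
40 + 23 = 63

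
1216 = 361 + 855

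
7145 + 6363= 13508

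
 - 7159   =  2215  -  9374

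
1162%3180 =1162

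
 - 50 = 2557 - 2607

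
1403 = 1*1403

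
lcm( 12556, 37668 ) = 37668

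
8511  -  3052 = 5459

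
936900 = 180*5205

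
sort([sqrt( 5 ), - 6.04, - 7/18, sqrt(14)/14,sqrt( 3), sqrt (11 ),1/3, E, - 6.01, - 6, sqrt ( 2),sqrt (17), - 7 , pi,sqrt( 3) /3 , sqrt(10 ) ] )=[ - 7, - 6.04,-6.01, - 6, - 7/18, sqrt(14)/14, 1/3,sqrt (3 ) /3, sqrt (2 ), sqrt(3 ),  sqrt(5 ), E,pi, sqrt( 10), sqrt( 11 ),sqrt (17 )]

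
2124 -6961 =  - 4837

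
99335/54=99335/54= 1839.54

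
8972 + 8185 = 17157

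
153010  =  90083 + 62927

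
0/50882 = 0=0.00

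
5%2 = 1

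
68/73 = 68/73  =  0.93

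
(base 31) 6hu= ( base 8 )14263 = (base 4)1202303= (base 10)6323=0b1100010110011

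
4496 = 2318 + 2178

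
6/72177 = 2/24059 =0.00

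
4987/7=712 + 3/7 = 712.43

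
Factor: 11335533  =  3^1*11^1* 19^1*101^1 * 179^1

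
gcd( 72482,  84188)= 2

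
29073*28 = 814044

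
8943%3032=2879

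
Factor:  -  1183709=-1183709^1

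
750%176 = 46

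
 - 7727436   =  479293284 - 487020720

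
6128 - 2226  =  3902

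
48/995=48/995  =  0.05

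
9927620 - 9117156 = 810464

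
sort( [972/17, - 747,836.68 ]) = [ - 747,  972/17,836.68 ] 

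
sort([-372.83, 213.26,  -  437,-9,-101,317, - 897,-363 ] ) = [-897, - 437,-372.83, - 363,-101  , - 9,213.26,317]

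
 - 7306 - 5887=-13193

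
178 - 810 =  - 632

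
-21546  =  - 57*378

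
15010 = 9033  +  5977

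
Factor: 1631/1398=2^( - 1) * 3^( - 1) * 7^1 = 7/6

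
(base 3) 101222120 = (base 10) 8007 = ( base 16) 1f47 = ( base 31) 8a9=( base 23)f33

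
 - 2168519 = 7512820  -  9681339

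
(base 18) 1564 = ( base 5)220224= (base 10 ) 7564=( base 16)1D8C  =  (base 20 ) ii4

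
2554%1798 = 756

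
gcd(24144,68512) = 16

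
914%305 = 304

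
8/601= 8/601 = 0.01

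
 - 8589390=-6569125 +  - 2020265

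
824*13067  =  10767208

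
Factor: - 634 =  - 2^1*317^1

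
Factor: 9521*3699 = 35218179 = 3^3 * 137^1*9521^1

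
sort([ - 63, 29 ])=[ - 63, 29]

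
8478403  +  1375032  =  9853435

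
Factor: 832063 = 832063^1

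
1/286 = 1/286=0.00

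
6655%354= 283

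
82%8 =2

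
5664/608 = 177/19  =  9.32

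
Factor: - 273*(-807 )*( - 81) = -3^6*7^1*13^1*269^1 = - 17845191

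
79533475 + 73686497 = 153219972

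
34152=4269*8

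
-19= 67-86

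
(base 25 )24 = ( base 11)4a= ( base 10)54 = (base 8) 66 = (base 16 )36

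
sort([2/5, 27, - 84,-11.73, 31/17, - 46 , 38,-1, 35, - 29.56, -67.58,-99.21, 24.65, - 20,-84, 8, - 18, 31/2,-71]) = [ - 99.21, - 84,-84, - 71,-67.58, - 46, - 29.56, - 20, - 18, - 11.73, - 1, 2/5,31/17, 8, 31/2,24.65, 27,35,38]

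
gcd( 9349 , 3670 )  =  1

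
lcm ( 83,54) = 4482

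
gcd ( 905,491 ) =1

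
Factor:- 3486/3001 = - 2^1*3^1 * 7^1 * 83^1*3001^(-1) 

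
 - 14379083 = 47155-14426238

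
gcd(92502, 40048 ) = 2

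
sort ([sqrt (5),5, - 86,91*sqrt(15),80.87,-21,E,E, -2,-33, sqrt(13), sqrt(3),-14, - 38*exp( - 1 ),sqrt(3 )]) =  [-86, - 33,-21,-14, - 38*exp( - 1), - 2,sqrt( 3),sqrt ( 3), sqrt(5 ),E,E , sqrt(13 ),5,80.87,91*sqrt ( 15)] 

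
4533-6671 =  - 2138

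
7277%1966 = 1379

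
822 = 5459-4637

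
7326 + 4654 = 11980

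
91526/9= 10169 + 5/9=10169.56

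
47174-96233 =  - 49059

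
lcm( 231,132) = 924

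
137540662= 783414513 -645873851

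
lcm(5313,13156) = 276276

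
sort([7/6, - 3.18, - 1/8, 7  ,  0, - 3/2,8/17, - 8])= [ - 8, - 3.18, - 3/2, - 1/8,0, 8/17, 7/6,7 ] 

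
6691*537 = 3593067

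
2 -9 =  - 7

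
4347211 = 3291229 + 1055982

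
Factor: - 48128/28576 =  - 2^5*19^(-1)  =  - 32/19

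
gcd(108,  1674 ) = 54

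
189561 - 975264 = -785703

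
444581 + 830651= 1275232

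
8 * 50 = 400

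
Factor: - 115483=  - 23^1*5021^1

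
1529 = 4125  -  2596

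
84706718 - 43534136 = 41172582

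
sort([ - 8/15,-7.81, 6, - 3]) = [- 7.81, - 3, - 8/15 , 6]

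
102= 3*34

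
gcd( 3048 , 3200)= 8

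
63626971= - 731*( - 87041)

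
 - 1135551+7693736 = 6558185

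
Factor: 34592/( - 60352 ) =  - 2^( - 1 ) * 41^( - 1 )*47^1 = - 47/82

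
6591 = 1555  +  5036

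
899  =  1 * 899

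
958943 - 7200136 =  - 6241193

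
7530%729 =240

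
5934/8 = 2967/4 = 741.75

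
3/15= 1/5 =0.20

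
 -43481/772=  -  57+523/772 = -  56.32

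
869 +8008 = 8877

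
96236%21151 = 11632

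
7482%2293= 603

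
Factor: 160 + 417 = 577^1 = 577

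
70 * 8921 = 624470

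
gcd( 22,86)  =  2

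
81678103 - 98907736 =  - 17229633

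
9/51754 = 9/51754 = 0.00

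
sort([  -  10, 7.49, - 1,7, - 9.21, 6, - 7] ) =[ - 10, - 9.21 , - 7, - 1,6,  7,7.49]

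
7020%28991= 7020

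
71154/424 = 35577/212 = 167.82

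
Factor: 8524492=2^2 * 29^1* 43^1*1709^1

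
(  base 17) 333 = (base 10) 921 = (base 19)2A9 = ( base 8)1631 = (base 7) 2454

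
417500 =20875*20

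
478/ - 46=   -  239/23 = -10.39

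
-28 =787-815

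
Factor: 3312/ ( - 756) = - 92/21 = - 2^2*3^(-1)*7^( - 1)*23^1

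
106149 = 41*2589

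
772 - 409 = 363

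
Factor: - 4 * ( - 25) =2^2*5^2 = 100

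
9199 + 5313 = 14512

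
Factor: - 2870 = -2^1*5^1*7^1*41^1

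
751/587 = 1 + 164/587  =  1.28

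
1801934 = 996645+805289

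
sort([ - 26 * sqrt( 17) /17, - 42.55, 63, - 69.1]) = [-69.1, -42.55 , -26*sqrt(17 ) /17,63]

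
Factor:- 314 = -2^1 *157^1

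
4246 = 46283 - 42037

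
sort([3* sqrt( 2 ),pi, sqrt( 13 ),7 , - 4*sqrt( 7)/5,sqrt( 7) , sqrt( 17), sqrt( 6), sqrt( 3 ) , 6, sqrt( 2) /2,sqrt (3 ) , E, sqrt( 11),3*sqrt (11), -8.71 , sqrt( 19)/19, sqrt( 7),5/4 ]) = [  -  8.71, - 4 * sqrt( 7)/5,sqrt ( 19)/19, sqrt(2 )/2,5/4,sqrt( 3),sqrt( 3), sqrt (6 ) , sqrt( 7),sqrt( 7), E,pi , sqrt( 11),sqrt(13),sqrt(17 ) , 3*sqrt (2),6,  7, 3 *sqrt( 11)] 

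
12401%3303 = 2492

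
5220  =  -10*( -522)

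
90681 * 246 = 22307526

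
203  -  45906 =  - 45703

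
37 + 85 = 122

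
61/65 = 61/65 = 0.94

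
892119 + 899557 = 1791676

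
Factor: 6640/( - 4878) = -2^3*3^( - 2 ) * 5^1* 83^1*271^( - 1 ) = -3320/2439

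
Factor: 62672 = 2^4 * 3917^1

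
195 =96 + 99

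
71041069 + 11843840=82884909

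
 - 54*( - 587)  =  31698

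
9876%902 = 856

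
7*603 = 4221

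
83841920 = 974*86080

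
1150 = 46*25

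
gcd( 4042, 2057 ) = 1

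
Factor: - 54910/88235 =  -10982/17647 = -2^1*7^( - 1 )*17^2*19^1*2521^( - 1) 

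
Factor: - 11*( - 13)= 143 = 11^1*13^1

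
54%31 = 23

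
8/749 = 8/749=   0.01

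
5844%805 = 209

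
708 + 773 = 1481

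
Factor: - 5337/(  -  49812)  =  3/28= 2^( - 2)*3^1*7^( - 1 )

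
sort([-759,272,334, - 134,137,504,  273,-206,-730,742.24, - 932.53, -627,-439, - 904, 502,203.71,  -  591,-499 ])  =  [  -  932.53, - 904,-759,-730,-627,- 591, -499, - 439, - 206, - 134,137, 203.71 , 272,  273, 334,502,504, 742.24] 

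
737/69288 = 737/69288 = 0.01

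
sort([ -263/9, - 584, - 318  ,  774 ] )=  [-584,-318,-263/9,774]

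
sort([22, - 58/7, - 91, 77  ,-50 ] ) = [ - 91, - 50, - 58/7, 22,77]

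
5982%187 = 185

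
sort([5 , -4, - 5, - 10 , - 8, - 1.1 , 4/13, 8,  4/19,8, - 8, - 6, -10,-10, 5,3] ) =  [ - 10, - 10, - 10,  -  8, - 8,  -  6, - 5, - 4, - 1.1, 4/19, 4/13 , 3, 5, 5, 8,8 ] 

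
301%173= 128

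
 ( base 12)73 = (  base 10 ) 87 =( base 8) 127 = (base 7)153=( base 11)7a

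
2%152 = 2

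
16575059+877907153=894482212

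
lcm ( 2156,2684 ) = 131516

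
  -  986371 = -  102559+-883812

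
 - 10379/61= - 171 + 52/61 = - 170.15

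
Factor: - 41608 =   -  2^3*7^1*743^1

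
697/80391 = 697/80391  =  0.01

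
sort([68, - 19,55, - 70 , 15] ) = [-70,-19,15,55,68]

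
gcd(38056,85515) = 1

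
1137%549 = 39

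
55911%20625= 14661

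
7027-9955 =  - 2928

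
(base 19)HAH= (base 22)D28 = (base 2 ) 1100011001000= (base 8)14310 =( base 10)6344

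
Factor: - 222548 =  - 2^2*23^1*41^1*59^1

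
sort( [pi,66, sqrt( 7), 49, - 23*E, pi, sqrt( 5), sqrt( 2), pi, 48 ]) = [ - 23 *E, sqrt( 2), sqrt( 5) , sqrt( 7),pi,pi,  pi, 48 , 49, 66]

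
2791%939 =913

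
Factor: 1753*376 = 659128 = 2^3 * 47^1*1753^1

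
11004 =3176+7828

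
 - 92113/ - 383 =240 + 193/383  =  240.50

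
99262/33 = 99262/33=3007.94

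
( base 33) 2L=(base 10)87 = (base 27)36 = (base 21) 43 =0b1010111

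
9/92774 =9/92774 = 0.00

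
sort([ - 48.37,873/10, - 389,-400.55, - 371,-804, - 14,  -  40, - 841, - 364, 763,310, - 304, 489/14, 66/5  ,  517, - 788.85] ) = [ - 841, - 804, - 788.85, - 400.55, - 389, - 371, - 364, - 304, - 48.37, - 40, - 14, 66/5,489/14, 873/10,310, 517, 763]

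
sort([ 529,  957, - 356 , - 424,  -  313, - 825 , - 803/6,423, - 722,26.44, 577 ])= [ - 825, - 722, -424, - 356, - 313, - 803/6,26.44,423,529, 577,957]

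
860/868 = 215/217  =  0.99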